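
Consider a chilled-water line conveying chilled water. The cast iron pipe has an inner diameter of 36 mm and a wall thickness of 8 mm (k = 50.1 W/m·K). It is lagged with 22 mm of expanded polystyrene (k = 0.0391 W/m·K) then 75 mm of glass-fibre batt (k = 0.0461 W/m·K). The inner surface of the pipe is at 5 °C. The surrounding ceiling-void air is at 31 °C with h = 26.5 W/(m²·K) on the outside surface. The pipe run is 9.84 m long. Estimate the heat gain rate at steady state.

Treating each annulus and film as a series resistance:
R_cast iron pipe wall = ln(26/18)/(2π×50.1×9.84) = 1.187×10^-4 K/W
R_expanded polystyrene = ln(48/26)/(2π×0.0391×9.84) = 0.2536 K/W
R_glass-fibre batt = ln(123/48)/(2π×0.0461×9.84) = 0.3301 K/W
R_outer film = 1/(h_o·2πr_oL) = 1/(26.5×2π×0.123×9.84) = 0.004962 K/W
R_total = 0.5888 K/W
Q = ΔT/R_total = 26/0.5888

Q ≈ 44.2 W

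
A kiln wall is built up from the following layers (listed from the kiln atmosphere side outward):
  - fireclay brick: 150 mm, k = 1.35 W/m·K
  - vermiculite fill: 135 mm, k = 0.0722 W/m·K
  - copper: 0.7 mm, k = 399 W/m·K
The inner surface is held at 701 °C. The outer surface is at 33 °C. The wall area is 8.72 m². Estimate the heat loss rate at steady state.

Q ≈ 2940 W

Using the resistance-network approach (series):
R_fireclay brick = L/(kA) = 0.15/(1.35×8.72) = 0.01274 K/W
R_vermiculite fill = L/(kA) = 0.135/(0.0722×8.72) = 0.2144 K/W
R_copper = L/(kA) = 0.0007/(399×8.72) = 2.012×10^-7 K/W
R_total = 0.2272 K/W
Q = ΔT / R_total = 668 / 0.2272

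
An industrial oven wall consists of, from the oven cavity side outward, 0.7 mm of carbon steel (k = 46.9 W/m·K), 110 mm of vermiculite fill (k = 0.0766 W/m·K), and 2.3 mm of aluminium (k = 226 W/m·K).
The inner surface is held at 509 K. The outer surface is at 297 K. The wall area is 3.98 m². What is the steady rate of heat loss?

Q ≈ 588 W

Treating each layer as a thermal resistance in series:
R_carbon steel = L/(kA) = 0.0007/(46.9×3.98) = 3.75×10^-6 K/W
R_vermiculite fill = L/(kA) = 0.11/(0.0766×3.98) = 0.3608 K/W
R_aluminium = L/(kA) = 0.0023/(226×3.98) = 2.557×10^-6 K/W
R_total = 0.3608 K/W
Q = ΔT / R_total = 212 / 0.3608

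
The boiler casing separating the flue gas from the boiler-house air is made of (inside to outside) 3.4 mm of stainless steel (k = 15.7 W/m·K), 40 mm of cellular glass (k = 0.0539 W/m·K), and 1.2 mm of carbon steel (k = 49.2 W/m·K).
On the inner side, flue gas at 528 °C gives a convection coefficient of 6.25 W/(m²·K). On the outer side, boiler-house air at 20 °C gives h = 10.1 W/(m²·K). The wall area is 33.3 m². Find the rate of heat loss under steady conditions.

Model the wall as resistances in series:
R_inner film = 1/(h_i·A) = 1/(6.25×33.3) = 0.004805 K/W
R_stainless steel = L/(kA) = 0.0034/(15.7×33.3) = 6.503×10^-6 K/W
R_cellular glass = L/(kA) = 0.04/(0.0539×33.3) = 0.02229 K/W
R_carbon steel = L/(kA) = 0.0012/(49.2×33.3) = 7.324×10^-7 K/W
R_outer film = 1/(h_o·A) = 1/(10.1×33.3) = 0.002973 K/W
R_total = 0.03007 K/W
Q = ΔT / R_total = 508 / 0.03007

Q ≈ 16900 W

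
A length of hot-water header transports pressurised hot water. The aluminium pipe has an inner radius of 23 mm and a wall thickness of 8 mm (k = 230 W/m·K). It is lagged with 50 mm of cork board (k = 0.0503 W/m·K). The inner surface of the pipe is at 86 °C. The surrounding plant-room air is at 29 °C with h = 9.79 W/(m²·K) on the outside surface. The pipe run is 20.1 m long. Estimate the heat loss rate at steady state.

Q ≈ 354 W

For a radial system each layer contributes R = ln(r_out/r_in)/(2πkL); films add R = 1/(hA).
R_aluminium pipe wall = ln(31/23)/(2π×230×20.1) = 1.028×10^-5 K/W
R_cork board = ln(81/31)/(2π×0.0503×20.1) = 0.1512 K/W
R_outer film = 1/(h_o·2πr_oL) = 1/(9.79×2π×0.081×20.1) = 0.009985 K/W
R_total = 0.1612 K/W
Q = ΔT/R_total = 57/0.1612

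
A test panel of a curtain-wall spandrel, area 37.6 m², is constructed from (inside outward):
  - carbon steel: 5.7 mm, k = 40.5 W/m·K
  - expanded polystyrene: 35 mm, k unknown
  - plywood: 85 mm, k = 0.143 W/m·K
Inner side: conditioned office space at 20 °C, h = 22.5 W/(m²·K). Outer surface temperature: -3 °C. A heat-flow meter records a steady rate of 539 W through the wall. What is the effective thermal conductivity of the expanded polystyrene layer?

k ≈ 0.0363 W/(m·K)

Thermal resistances in series:
R_inner film = 1/(h_i·A) = 1/(22.5×37.6) = 0.001182 K/W
R_carbon steel = L/(kA) = 0.0057/(40.5×37.6) = 3.743×10^-6 K/W
R_plywood = L/(kA) = 0.085/(0.143×37.6) = 0.01581 K/W
Sum of known resistances R_other = 0.01699 K/W
Total R = ΔT/Q = 23/539 = 0.04267 K/W
R_expanded polystyrene = R_total − R_other = 0.02568 K/W
k = L/(R·A) = 0.035/(0.02568×37.6)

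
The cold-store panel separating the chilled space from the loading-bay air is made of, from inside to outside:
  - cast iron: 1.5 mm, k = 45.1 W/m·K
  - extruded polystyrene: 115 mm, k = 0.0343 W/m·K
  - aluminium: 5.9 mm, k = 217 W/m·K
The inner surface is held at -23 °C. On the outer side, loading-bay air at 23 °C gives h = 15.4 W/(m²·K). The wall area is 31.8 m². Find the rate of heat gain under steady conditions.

Q ≈ 428 W

Using the resistance-network approach (series):
R_cast iron = L/(kA) = 0.0015/(45.1×31.8) = 1.046×10^-6 K/W
R_extruded polystyrene = L/(kA) = 0.115/(0.0343×31.8) = 0.1054 K/W
R_aluminium = L/(kA) = 0.0059/(217×31.8) = 8.55×10^-7 K/W
R_outer film = 1/(h_o·A) = 1/(15.4×31.8) = 0.002042 K/W
R_total = 0.1075 K/W
Q = ΔT / R_total = 46 / 0.1075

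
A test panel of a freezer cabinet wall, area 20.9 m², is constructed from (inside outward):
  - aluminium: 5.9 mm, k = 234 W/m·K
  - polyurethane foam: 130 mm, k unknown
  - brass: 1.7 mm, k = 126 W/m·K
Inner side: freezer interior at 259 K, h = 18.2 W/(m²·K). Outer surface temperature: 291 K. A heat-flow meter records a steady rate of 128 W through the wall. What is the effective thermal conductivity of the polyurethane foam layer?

Model the wall as resistances in series:
R_inner film = 1/(h_i·A) = 1/(18.2×20.9) = 0.002629 K/W
R_aluminium = L/(kA) = 0.0059/(234×20.9) = 1.206×10^-6 K/W
R_brass = L/(kA) = 0.0017/(126×20.9) = 6.456×10^-7 K/W
Sum of known resistances R_other = 0.002631 K/W
Total R = ΔT/Q = 32/128 = 0.25 K/W
R_polyurethane foam = R_total − R_other = 0.2474 K/W
k = L/(R·A) = 0.13/(0.2474×20.9)

k ≈ 0.0251 W/(m·K)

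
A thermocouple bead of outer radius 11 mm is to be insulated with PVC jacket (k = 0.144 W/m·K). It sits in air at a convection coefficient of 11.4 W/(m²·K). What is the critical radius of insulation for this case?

For a sphere r_cr = 2k/h = 2×0.144/11.4
r_cr = 25.3 mm; since the bare radius (11 mm) is below r_cr, adding a thin layer of insulation will *increase* heat loss.

r_cr ≈ 25.3 mm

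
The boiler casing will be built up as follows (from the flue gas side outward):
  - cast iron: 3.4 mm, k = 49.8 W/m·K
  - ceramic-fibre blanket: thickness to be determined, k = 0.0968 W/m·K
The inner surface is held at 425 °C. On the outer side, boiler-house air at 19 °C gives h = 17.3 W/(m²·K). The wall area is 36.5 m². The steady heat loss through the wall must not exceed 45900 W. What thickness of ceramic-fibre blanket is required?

Model the wall as resistances in series:
R_cast iron = L/(kA) = 0.0034/(49.8×36.5) = 1.87×10^-6 K/W
R_outer film = 1/(h_o·A) = 1/(17.3×36.5) = 0.001584 K/W
Sum of the known resistances R_other = 0.001586 K/W
Required total resistance R_tot = ΔT/Q_allow = 406/45900 = 0.008845 K/W
R_ceramic-fibre blanket = R_tot − R_other = 0.00726 K/W
L = R·k·A = 0.00726×0.0968×36.5

L ≈ 25.7 mm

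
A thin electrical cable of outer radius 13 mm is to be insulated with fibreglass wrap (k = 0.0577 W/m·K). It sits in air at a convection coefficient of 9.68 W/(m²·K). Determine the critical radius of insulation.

r_cr ≈ 5.96 mm

For a cylinder r_cr = k/h = 0.0577/9.68
r_cr = 5.96 mm; since the bare radius (13 mm) is above r_cr, any added insulation will reduce heat loss.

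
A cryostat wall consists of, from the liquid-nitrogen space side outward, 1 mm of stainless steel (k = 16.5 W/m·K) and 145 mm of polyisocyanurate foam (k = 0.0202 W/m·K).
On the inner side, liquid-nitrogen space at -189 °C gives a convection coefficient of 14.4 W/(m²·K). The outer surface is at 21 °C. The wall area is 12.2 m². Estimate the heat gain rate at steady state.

Thermal resistances in series:
R_inner film = 1/(h_i·A) = 1/(14.4×12.2) = 0.005692 K/W
R_stainless steel = L/(kA) = 0.001/(16.5×12.2) = 4.968×10^-6 K/W
R_polyisocyanurate foam = L/(kA) = 0.145/(0.0202×12.2) = 0.5884 K/W
R_total = 0.5941 K/W
Q = ΔT / R_total = 210 / 0.5941

Q ≈ 353 W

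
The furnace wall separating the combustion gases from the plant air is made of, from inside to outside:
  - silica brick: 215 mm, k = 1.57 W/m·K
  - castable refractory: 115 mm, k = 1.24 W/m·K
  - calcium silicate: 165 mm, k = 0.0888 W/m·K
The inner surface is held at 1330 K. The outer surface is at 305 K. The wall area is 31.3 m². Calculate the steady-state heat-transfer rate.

Q ≈ 15400 W

Using the resistance-network approach (series):
R_silica brick = L/(kA) = 0.215/(1.57×31.3) = 0.004375 K/W
R_castable refractory = L/(kA) = 0.115/(1.24×31.3) = 0.002963 K/W
R_calcium silicate = L/(kA) = 0.165/(0.0888×31.3) = 0.05936 K/W
R_total = 0.0667 K/W
Q = ΔT / R_total = 1025 / 0.0667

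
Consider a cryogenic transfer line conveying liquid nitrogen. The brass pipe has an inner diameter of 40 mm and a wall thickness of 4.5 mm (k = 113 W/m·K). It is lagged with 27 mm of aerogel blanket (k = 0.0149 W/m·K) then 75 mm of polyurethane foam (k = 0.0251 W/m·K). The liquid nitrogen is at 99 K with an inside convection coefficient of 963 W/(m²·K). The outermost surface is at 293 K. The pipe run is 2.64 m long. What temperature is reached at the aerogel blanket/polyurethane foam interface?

T ≈ 212 K

For a radial system each layer contributes R = ln(r_out/r_in)/(2πkL); films add R = 1/(hA).
R_inner film = 1/(h_i·2πr₁L) = 1/(963×2π×0.02×2.64) = 0.00313 K/W
R_brass pipe wall = ln(24.5/20)/(2π×113×2.64) = 1.083×10^-4 K/W
R_aerogel blanket = ln(51.5/24.5)/(2π×0.0149×2.64) = 3.006 K/W
R_polyurethane foam = ln(126.5/51.5)/(2π×0.0251×2.64) = 2.158 K/W
R_total = 5.168 K/W
Q = ΔT/R_total = 194/5.168
Q = 37.5 W
T_interface = T_inner + Q·ΣR(inner→interface) = 99 + 37.5×3.009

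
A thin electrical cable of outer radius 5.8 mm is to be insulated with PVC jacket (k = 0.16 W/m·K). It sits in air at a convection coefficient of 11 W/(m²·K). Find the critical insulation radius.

For a cylinder r_cr = k/h = 0.16/11
r_cr = 14.5 mm; since the bare radius (5.8 mm) is below r_cr, adding a thin layer of insulation will *increase* heat loss.

r_cr ≈ 14.5 mm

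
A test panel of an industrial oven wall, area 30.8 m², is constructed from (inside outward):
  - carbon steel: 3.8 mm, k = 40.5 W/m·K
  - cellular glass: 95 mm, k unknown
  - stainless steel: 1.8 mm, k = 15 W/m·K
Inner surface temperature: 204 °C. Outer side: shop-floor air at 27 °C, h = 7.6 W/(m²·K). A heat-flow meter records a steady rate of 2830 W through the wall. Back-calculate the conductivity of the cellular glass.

k ≈ 0.0529 W/(m·K)

Model the wall as resistances in series:
R_carbon steel = L/(kA) = 0.0038/(40.5×30.8) = 3.046×10^-6 K/W
R_stainless steel = L/(kA) = 0.0018/(15×30.8) = 3.896×10^-6 K/W
R_outer film = 1/(h_o·A) = 1/(7.6×30.8) = 0.004272 K/W
Sum of known resistances R_other = 0.004279 K/W
Total R = ΔT/Q = 177/2830 = 0.06254 K/W
R_cellular glass = R_total − R_other = 0.05827 K/W
k = L/(R·A) = 0.095/(0.05827×30.8)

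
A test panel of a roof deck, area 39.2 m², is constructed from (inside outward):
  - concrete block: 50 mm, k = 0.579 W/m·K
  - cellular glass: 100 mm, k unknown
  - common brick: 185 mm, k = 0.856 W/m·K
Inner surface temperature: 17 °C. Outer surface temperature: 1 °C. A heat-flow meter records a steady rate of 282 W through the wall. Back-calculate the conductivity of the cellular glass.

Using the resistance-network approach (series):
R_concrete block = L/(kA) = 0.05/(0.579×39.2) = 0.002203 K/W
R_common brick = L/(kA) = 0.185/(0.856×39.2) = 0.005513 K/W
Sum of known resistances R_other = 0.007716 K/W
Total R = ΔT/Q = 16/282 = 0.05674 K/W
R_cellular glass = R_total − R_other = 0.04902 K/W
k = L/(R·A) = 0.1/(0.04902×39.2)

k ≈ 0.052 W/(m·K)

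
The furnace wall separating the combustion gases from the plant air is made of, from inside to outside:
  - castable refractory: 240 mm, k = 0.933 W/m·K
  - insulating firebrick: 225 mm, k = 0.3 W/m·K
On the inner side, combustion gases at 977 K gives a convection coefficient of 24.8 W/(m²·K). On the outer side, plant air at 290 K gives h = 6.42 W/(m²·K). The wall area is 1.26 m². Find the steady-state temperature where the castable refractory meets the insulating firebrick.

T ≈ 807 K

Treating each layer as a thermal resistance in series:
R_inner film = 1/(h_i·A) = 1/(24.8×1.26) = 0.032 K/W
R_castable refractory = L/(kA) = 0.24/(0.933×1.26) = 0.2042 K/W
R_insulating firebrick = L/(kA) = 0.225/(0.3×1.26) = 0.5952 K/W
R_outer film = 1/(h_o·A) = 1/(6.42×1.26) = 0.1236 K/W
R_total = 0.955 K/W;  Q = ΔT/R_total = 687/0.955 = 719.4 W
T_interface = T_inner − Q·ΣR(inner→interface) = 977 − 719×0.2362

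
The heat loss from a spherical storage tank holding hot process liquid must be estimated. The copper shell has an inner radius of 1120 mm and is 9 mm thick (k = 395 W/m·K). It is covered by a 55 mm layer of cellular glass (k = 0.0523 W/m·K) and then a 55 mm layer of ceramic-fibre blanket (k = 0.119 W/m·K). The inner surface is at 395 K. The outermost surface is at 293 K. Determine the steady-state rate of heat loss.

Q ≈ 1160 W

Spherical conduction: R = (1/r_in − 1/r_out)/(4πk) per layer; series-sum.
R_copper shell = (1/1.12 − 1/1.129)/(4π×395) = 1.434×10^-6 K/W
R_cellular glass = (1/1.129 − 1/1.184)/(4π×0.0523) = 0.0626 K/W
R_ceramic-fibre blanket = (1/1.184 − 1/1.239)/(4π×0.119) = 0.02507 K/W
R_total = 0.08768 K/W
Q = ΔT/R_total = 102/0.08768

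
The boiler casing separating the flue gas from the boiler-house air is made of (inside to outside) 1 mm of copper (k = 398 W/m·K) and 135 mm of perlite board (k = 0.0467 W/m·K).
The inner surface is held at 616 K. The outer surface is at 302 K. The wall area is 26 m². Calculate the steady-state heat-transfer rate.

Q ≈ 2820 W

Thermal resistances in series:
R_copper = L/(kA) = 0.001/(398×26) = 9.664×10^-8 K/W
R_perlite board = L/(kA) = 0.135/(0.0467×26) = 0.1112 K/W
R_total = 0.1112 K/W
Q = ΔT / R_total = 314 / 0.1112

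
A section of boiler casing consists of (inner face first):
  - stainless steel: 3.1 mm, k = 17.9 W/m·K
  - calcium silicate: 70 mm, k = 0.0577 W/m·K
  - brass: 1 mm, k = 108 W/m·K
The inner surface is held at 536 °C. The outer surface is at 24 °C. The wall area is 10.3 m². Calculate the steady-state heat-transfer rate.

Thermal resistances in series:
R_stainless steel = L/(kA) = 0.0031/(17.9×10.3) = 1.681×10^-5 K/W
R_calcium silicate = L/(kA) = 0.07/(0.0577×10.3) = 0.1178 K/W
R_brass = L/(kA) = 0.001/(108×10.3) = 8.99×10^-7 K/W
R_total = 0.1178 K/W
Q = ΔT / R_total = 512 / 0.1178

Q ≈ 4350 W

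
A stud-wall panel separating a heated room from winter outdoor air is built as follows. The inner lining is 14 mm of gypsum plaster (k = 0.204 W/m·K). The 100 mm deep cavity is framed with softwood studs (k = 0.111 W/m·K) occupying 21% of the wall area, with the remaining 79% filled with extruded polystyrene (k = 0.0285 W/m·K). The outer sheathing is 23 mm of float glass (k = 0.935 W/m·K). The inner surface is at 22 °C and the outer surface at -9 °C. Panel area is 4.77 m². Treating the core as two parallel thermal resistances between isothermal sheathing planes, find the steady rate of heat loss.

Q ≈ 65 W

Sheathing layers in series; stud and cavity paths in parallel between them.
R_inner = 0.014/(0.204×4.77) = 0.01439 K/W
R_stud  = 0.1/(0.111×0.21×4.77) = 0.8994 K/W
R_cav   = 0.1/(0.0285×0.79×4.77) = 0.9311 K/W
1/R_core = 1/R_stud + 1/R_cav → R_core = 0.4575 K/W
R_outer = 0.023/(0.935×4.77) = 0.005157 K/W
R_total = 0.477 K/W
Q = ΔT/R_total = 31/0.477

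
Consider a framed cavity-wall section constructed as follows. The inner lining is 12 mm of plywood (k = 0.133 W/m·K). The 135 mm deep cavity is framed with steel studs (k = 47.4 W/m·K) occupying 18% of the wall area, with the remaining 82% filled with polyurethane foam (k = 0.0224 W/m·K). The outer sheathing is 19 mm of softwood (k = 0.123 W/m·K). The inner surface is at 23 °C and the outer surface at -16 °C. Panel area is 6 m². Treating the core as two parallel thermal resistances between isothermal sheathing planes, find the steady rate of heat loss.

Q ≈ 898 W

Sheathing layers in series; stud and cavity paths in parallel between them.
R_inner = 0.012/(0.133×6) = 0.01504 K/W
R_stud  = 0.135/(47.4×0.18×6) = 0.002637 K/W
R_cav   = 0.135/(0.0224×0.82×6) = 1.225 K/W
1/R_core = 1/R_stud + 1/R_cav → R_core = 0.002631 K/W
R_outer = 0.019/(0.123×6) = 0.02575 K/W
R_total = 0.04341 K/W
Q = ΔT/R_total = 39/0.04341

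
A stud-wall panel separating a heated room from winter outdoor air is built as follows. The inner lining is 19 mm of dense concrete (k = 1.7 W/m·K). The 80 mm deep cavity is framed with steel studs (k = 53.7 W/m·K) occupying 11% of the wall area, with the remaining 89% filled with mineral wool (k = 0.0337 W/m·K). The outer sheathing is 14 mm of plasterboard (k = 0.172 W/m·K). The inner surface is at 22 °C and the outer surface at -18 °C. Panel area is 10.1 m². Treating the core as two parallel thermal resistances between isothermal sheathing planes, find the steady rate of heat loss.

Sheathing layers in series; stud and cavity paths in parallel between them.
R_inner = 0.019/(1.7×10.1) = 0.001107 K/W
R_stud  = 0.08/(53.7×0.11×10.1) = 0.001341 K/W
R_cav   = 0.08/(0.0337×0.89×10.1) = 0.2641 K/W
1/R_core = 1/R_stud + 1/R_cav → R_core = 0.001334 K/W
R_outer = 0.014/(0.172×10.1) = 0.008059 K/W
R_total = 0.0105 K/W
Q = ΔT/R_total = 40/0.0105

Q ≈ 3810 W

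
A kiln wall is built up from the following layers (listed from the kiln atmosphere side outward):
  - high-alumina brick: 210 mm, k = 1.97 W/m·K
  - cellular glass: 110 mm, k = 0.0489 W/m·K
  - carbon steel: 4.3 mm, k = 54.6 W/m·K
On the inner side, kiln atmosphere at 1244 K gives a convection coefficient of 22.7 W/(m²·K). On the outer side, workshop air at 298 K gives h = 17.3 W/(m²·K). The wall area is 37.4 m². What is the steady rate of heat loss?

Thermal resistances in series:
R_inner film = 1/(h_i·A) = 1/(22.7×37.4) = 0.001178 K/W
R_high-alumina brick = L/(kA) = 0.21/(1.97×37.4) = 0.00285 K/W
R_cellular glass = L/(kA) = 0.11/(0.0489×37.4) = 0.06015 K/W
R_carbon steel = L/(kA) = 0.0043/(54.6×37.4) = 2.106×10^-6 K/W
R_outer film = 1/(h_o·A) = 1/(17.3×37.4) = 0.001546 K/W
R_total = 0.06572 K/W
Q = ΔT / R_total = 946 / 0.06572

Q ≈ 14400 W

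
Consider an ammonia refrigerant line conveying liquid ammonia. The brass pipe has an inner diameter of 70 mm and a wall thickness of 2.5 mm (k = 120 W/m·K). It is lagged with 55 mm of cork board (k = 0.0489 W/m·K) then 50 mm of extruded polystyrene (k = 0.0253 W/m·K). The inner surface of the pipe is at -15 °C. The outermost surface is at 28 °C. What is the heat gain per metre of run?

q′ ≈ 7.6 W/m

For a radial system each layer contributes R = ln(r_out/r_in)/(2πkL); films add R = 1/(hA).
R_brass pipe wall = ln(37.5/35)/(2π×120×1) = 9.15×10^-5 K/W
R_cork board = ln(92.5/37.5)/(2π×0.0489×1) = 2.939 K/W
R_extruded polystyrene = ln(142.5/92.5)/(2π×0.0253×1) = 2.718 K/W
R_total = 5.657 K/W
Q = ΔT/R_total = 43/5.657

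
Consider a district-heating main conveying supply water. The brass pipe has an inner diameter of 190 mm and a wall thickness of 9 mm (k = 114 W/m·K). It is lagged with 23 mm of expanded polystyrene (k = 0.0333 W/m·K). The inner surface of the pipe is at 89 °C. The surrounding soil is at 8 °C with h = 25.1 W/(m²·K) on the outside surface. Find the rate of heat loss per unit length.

Treating each annulus and film as a series resistance:
R_brass pipe wall = ln(104/95)/(2π×114×1) = 1.264×10^-4 K/W
R_expanded polystyrene = ln(127/104)/(2π×0.0333×1) = 0.9549 K/W
R_outer film = 1/(h_o·2πr_oL) = 1/(25.1×2π×0.127×1) = 0.04993 K/W
R_total = 1.005 K/W
Q = ΔT/R_total = 81/1.005

q′ ≈ 80.6 W/m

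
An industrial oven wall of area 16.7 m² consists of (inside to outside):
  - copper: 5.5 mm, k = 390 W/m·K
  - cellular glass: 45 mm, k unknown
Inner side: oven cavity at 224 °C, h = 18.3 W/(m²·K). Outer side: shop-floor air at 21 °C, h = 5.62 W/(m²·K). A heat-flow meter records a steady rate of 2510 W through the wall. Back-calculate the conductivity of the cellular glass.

Model the wall as resistances in series:
R_inner film = 1/(h_i·A) = 1/(18.3×16.7) = 0.003272 K/W
R_copper = L/(kA) = 0.0055/(390×16.7) = 8.445×10^-7 K/W
R_outer film = 1/(h_o·A) = 1/(5.62×16.7) = 0.01065 K/W
Sum of known resistances R_other = 0.01393 K/W
Total R = ΔT/Q = 203/2510 = 0.08088 K/W
R_cellular glass = R_total − R_other = 0.06695 K/W
k = L/(R·A) = 0.045/(0.06695×16.7)

k ≈ 0.0402 W/(m·K)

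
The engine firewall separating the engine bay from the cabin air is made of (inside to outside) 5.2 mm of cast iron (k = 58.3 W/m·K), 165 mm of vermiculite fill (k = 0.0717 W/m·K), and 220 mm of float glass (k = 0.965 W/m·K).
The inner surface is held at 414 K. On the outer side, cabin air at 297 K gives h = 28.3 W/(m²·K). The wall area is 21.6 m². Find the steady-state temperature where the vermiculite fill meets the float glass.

Using the resistance-network approach (series):
R_cast iron = L/(kA) = 0.0052/(58.3×21.6) = 4.129×10^-6 K/W
R_vermiculite fill = L/(kA) = 0.165/(0.0717×21.6) = 0.1065 K/W
R_float glass = L/(kA) = 0.22/(0.965×21.6) = 0.01055 K/W
R_outer film = 1/(h_o·A) = 1/(28.3×21.6) = 0.001636 K/W
R_total = 0.1187 K/W;  Q = ΔT/R_total = 117/0.1187 = 985.4 W
T_interface = T_inner − Q·ΣR(inner→interface) = 414 − 985×0.1065

T ≈ 309 K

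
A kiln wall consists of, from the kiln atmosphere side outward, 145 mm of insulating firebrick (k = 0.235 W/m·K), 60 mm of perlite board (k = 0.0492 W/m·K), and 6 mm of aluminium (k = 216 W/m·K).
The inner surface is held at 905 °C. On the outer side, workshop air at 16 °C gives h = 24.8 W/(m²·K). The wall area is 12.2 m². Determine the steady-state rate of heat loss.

Using the resistance-network approach (series):
R_insulating firebrick = L/(kA) = 0.145/(0.235×12.2) = 0.05058 K/W
R_perlite board = L/(kA) = 0.06/(0.0492×12.2) = 0.09996 K/W
R_aluminium = L/(kA) = 0.006/(216×12.2) = 2.277×10^-6 K/W
R_outer film = 1/(h_o·A) = 1/(24.8×12.2) = 0.003305 K/W
R_total = 0.1538 K/W
Q = ΔT / R_total = 889 / 0.1538

Q ≈ 5780 W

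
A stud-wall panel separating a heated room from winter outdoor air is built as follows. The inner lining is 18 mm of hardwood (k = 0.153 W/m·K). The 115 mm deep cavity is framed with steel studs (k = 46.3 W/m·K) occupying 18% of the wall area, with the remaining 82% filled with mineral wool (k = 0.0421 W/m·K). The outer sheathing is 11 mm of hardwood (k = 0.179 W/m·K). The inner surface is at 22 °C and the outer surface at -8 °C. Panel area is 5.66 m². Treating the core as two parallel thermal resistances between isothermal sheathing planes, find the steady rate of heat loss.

Sheathing layers in series; stud and cavity paths in parallel between them.
R_inner = 0.018/(0.153×5.66) = 0.02079 K/W
R_stud  = 0.115/(46.3×0.18×5.66) = 0.002438 K/W
R_cav   = 0.115/(0.0421×0.82×5.66) = 0.5886 K/W
1/R_core = 1/R_stud + 1/R_cav → R_core = 0.002428 K/W
R_outer = 0.011/(0.179×5.66) = 0.01086 K/W
R_total = 0.03407 K/W
Q = ΔT/R_total = 30/0.03407

Q ≈ 881 W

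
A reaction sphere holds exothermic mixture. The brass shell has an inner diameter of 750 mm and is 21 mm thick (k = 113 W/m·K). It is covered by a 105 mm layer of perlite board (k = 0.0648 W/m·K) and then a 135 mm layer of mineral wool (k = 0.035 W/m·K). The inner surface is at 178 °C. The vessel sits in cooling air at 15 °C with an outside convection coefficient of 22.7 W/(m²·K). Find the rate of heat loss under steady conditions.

Spherical conduction: R = (1/r_in − 1/r_out)/(4πk) per layer; series-sum.
R_brass shell = (1/0.375 − 1/0.396)/(4π×113) = 9.959×10^-5 K/W
R_perlite board = (1/0.396 − 1/0.501)/(4π×0.0648) = 0.6499 K/W
R_mineral wool = (1/0.501 − 1/0.636)/(4π×0.035) = 0.9633 K/W
R_outer film = 1/(h·4πr_o²) = 1/(22.7×4π×0.636²) = 0.008667 K/W
R_total = 1.622 K/W
Q = ΔT/R_total = 163/1.622

Q ≈ 100 W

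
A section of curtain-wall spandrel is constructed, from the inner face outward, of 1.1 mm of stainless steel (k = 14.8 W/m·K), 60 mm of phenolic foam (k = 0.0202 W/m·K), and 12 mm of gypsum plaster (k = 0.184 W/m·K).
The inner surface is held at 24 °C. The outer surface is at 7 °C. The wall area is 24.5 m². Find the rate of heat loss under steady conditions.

Treating each layer as a thermal resistance in series:
R_stainless steel = L/(kA) = 0.0011/(14.8×24.5) = 3.034×10^-6 K/W
R_phenolic foam = L/(kA) = 0.06/(0.0202×24.5) = 0.1212 K/W
R_gypsum plaster = L/(kA) = 0.012/(0.184×24.5) = 0.002662 K/W
R_total = 0.1239 K/W
Q = ΔT / R_total = 17 / 0.1239

Q ≈ 137 W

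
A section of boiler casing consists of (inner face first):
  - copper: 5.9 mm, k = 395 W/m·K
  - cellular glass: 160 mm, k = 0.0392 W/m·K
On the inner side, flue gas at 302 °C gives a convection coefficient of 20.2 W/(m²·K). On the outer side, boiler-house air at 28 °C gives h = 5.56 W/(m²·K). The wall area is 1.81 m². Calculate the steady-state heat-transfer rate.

Using the resistance-network approach (series):
R_inner film = 1/(h_i·A) = 1/(20.2×1.81) = 0.02735 K/W
R_copper = L/(kA) = 0.0059/(395×1.81) = 8.252×10^-6 K/W
R_cellular glass = L/(kA) = 0.16/(0.0392×1.81) = 2.255 K/W
R_outer film = 1/(h_o·A) = 1/(5.56×1.81) = 0.09937 K/W
R_total = 2.382 K/W
Q = ΔT / R_total = 274 / 2.382

Q ≈ 115 W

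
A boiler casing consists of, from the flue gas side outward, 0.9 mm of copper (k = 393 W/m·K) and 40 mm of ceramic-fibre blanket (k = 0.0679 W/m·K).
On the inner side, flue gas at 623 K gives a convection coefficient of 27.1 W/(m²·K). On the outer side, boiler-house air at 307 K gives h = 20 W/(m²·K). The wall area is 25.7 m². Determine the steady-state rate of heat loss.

Q ≈ 12000 W

Using the resistance-network approach (series):
R_inner film = 1/(h_i·A) = 1/(27.1×25.7) = 0.001436 K/W
R_copper = L/(kA) = 0.0009/(393×25.7) = 8.911×10^-8 K/W
R_ceramic-fibre blanket = L/(kA) = 0.04/(0.0679×25.7) = 0.02292 K/W
R_outer film = 1/(h_o·A) = 1/(20×25.7) = 0.001946 K/W
R_total = 0.0263 K/W
Q = ΔT / R_total = 316 / 0.0263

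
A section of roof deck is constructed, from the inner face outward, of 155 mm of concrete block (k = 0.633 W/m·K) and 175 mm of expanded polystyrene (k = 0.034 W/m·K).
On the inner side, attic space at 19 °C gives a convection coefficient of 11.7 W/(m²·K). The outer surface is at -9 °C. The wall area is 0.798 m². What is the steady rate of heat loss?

Treating each layer as a thermal resistance in series:
R_inner film = 1/(h_i·A) = 1/(11.7×0.798) = 0.1071 K/W
R_concrete block = L/(kA) = 0.155/(0.633×0.798) = 0.3068 K/W
R_expanded polystyrene = L/(kA) = 0.175/(0.034×0.798) = 6.45 K/W
R_total = 6.864 K/W
Q = ΔT / R_total = 28 / 6.864

Q ≈ 4.08 W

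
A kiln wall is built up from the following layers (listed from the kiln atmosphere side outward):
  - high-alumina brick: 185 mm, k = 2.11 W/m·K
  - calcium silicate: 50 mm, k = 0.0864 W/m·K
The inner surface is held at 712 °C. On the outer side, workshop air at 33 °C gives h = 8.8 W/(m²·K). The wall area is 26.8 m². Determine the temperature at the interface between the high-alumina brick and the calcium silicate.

T ≈ 636 °C

Treating each layer as a thermal resistance in series:
R_high-alumina brick = L/(kA) = 0.185/(2.11×26.8) = 0.003272 K/W
R_calcium silicate = L/(kA) = 0.05/(0.0864×26.8) = 0.02159 K/W
R_outer film = 1/(h_o·A) = 1/(8.8×26.8) = 0.00424 K/W
R_total = 0.02911 K/W;  Q = ΔT/R_total = 679/0.02911 = 23330 W
T_interface = T_inner − Q·ΣR(inner→interface) = 712 − 23300×0.003272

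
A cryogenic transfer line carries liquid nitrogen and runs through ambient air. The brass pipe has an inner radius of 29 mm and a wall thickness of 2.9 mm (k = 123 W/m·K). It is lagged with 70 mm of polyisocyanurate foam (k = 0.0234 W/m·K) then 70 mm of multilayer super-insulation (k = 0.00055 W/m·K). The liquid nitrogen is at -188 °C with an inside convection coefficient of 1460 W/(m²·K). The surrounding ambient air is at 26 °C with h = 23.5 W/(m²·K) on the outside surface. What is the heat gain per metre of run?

q′ ≈ 1.34 W/m

Per-layer cylindrical resistances, series-summed:
R_inner film = 1/(h_i·2πr₁L) = 1/(1460×2π×0.029×1) = 0.003759 K/W
R_brass pipe wall = ln(31.9/29)/(2π×123×1) = 1.233×10^-4 K/W
R_polyisocyanurate foam = ln(101.9/31.9)/(2π×0.0234×1) = 7.899 K/W
R_multilayer super-insulation = ln(171.9/101.9)/(2π×0.00055×1) = 151.3 K/W
R_outer film = 1/(h_o·2πr_oL) = 1/(23.5×2π×0.1719×1) = 0.0394 K/W
R_total = 159.3 K/W
Q = ΔT/R_total = 214/159.3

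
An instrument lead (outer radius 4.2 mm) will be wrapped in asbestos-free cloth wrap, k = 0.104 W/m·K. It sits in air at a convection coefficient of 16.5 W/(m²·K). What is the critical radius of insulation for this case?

r_cr ≈ 6.3 mm

For a cylinder r_cr = k/h = 0.104/16.5
r_cr = 6.3 mm; since the bare radius (4.2 mm) is below r_cr, adding a thin layer of insulation will *increase* heat loss.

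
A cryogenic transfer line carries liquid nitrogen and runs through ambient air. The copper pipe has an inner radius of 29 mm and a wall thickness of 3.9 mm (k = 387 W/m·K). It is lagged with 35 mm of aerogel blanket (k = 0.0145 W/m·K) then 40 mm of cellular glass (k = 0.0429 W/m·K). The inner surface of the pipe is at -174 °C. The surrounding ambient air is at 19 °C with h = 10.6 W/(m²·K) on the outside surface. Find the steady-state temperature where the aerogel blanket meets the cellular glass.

T ≈ -17.5 °C

Cylindrical conduction, so R = ln(r₂/r₁)/(2πkL) per layer, in series:
R_copper pipe wall = ln(32.9/29)/(2π×387×1) = 5.189×10^-5 K/W
R_aerogel blanket = ln(67.9/32.9)/(2π×0.0145×1) = 7.953 K/W
R_cellular glass = ln(107.9/67.9)/(2π×0.0429×1) = 1.718 K/W
R_outer film = 1/(h_o·2πr_oL) = 1/(10.6×2π×0.1079×1) = 0.1392 K/W
R_total = 9.81 K/W
Q = ΔT/R_total = 193/9.81
Q = 19.7 W/m
T_interface = T_inner + Q·ΣR(inner→interface) = -174 + 19.7×7.953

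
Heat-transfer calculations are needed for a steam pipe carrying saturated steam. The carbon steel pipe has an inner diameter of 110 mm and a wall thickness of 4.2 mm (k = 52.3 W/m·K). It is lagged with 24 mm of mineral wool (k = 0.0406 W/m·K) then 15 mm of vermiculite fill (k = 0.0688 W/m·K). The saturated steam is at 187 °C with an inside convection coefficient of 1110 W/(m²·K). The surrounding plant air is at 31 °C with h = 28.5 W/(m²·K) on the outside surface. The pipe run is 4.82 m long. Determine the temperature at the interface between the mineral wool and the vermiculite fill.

T ≈ 69.6 °C

Per-layer cylindrical resistances, series-summed:
R_inner film = 1/(h_i·2πr₁L) = 1/(1110×2π×0.055×4.82) = 5.409×10^-4 K/W
R_carbon steel pipe wall = ln(59.2/55)/(2π×52.3×4.82) = 4.646×10^-5 K/W
R_mineral wool = ln(83.2/59.2)/(2π×0.0406×4.82) = 0.2768 K/W
R_vermiculite fill = ln(98.2/83.2)/(2π×0.0688×4.82) = 0.07955 K/W
R_outer film = 1/(h_o·2πr_oL) = 1/(28.5×2π×0.0982×4.82) = 0.0118 K/W
R_total = 0.3687 K/W
Q = ΔT/R_total = 156/0.3687
Q = 423 W
T_interface = T_inner − Q·ΣR(inner→interface) = 187 − 423×0.2774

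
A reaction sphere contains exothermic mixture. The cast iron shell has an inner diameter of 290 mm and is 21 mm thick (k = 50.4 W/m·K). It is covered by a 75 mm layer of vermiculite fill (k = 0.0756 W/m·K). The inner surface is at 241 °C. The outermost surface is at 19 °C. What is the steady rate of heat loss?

Q ≈ 112 W

Each spherical layer contributes R = (1/r_i − 1/r_o)/(4πk):
R_cast iron shell = (1/0.145 − 1/0.166)/(4π×50.4) = 0.001378 K/W
R_vermiculite fill = (1/0.166 − 1/0.241)/(4π×0.0756) = 1.973 K/W
R_total = 1.975 K/W
Q = ΔT/R_total = 222/1.975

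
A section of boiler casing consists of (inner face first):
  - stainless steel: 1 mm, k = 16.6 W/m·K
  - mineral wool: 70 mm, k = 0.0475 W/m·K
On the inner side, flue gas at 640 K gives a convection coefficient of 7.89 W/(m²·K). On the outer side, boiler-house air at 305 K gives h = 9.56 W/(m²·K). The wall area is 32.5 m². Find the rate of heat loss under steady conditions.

Using the resistance-network approach (series):
R_inner film = 1/(h_i·A) = 1/(7.89×32.5) = 0.0039 K/W
R_stainless steel = L/(kA) = 0.001/(16.6×32.5) = 1.854×10^-6 K/W
R_mineral wool = L/(kA) = 0.07/(0.0475×32.5) = 0.04534 K/W
R_outer film = 1/(h_o·A) = 1/(9.56×32.5) = 0.003219 K/W
R_total = 0.05246 K/W
Q = ΔT / R_total = 335 / 0.05246

Q ≈ 6390 W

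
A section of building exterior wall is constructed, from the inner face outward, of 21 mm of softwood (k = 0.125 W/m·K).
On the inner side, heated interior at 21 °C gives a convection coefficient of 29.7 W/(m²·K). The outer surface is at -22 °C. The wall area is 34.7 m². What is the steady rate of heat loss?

Using the resistance-network approach (series):
R_inner film = 1/(h_i·A) = 1/(29.7×34.7) = 9.703×10^-4 K/W
R_softwood = L/(kA) = 0.021/(0.125×34.7) = 0.004841 K/W
R_total = 0.005812 K/W
Q = ΔT / R_total = 43 / 0.005812

Q ≈ 7400 W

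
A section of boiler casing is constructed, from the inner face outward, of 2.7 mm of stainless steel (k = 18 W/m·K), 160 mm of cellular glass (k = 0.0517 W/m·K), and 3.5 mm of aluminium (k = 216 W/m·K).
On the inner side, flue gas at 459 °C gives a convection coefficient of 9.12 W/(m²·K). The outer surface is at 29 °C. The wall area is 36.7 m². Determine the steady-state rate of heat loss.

Q ≈ 4920 W

Thermal resistances in series:
R_inner film = 1/(h_i·A) = 1/(9.12×36.7) = 0.002988 K/W
R_stainless steel = L/(kA) = 0.0027/(18×36.7) = 4.087×10^-6 K/W
R_cellular glass = L/(kA) = 0.16/(0.0517×36.7) = 0.08433 K/W
R_aluminium = L/(kA) = 0.0035/(216×36.7) = 4.415×10^-7 K/W
R_total = 0.08732 K/W
Q = ΔT / R_total = 430 / 0.08732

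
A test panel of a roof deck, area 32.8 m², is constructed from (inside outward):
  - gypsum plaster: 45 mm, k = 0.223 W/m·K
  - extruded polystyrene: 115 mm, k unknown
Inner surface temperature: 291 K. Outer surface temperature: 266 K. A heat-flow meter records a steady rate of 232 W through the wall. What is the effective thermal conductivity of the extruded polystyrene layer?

k ≈ 0.0345 W/(m·K)

Series thermal resistances:
R_gypsum plaster = L/(kA) = 0.045/(0.223×32.8) = 0.006152 K/W
Sum of known resistances R_other = 0.006152 K/W
Total R = ΔT/Q = 25/232 = 0.1078 K/W
R_extruded polystyrene = R_total − R_other = 0.1016 K/W
k = L/(R·A) = 0.115/(0.1016×32.8)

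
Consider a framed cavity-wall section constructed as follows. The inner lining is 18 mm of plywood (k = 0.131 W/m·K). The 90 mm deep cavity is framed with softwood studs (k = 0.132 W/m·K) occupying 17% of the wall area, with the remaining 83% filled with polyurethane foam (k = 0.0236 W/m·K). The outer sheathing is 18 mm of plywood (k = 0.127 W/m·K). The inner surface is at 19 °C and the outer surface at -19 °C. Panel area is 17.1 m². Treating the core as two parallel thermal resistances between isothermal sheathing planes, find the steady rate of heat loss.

Sheathing layers in series; stud and cavity paths in parallel between them.
R_inner = 0.018/(0.131×17.1) = 0.008035 K/W
R_stud  = 0.09/(0.132×0.17×17.1) = 0.2345 K/W
R_cav   = 0.09/(0.0236×0.83×17.1) = 0.2687 K/W
1/R_core = 1/R_stud + 1/R_cav → R_core = 0.1252 K/W
R_outer = 0.018/(0.127×17.1) = 0.008288 K/W
R_total = 0.1416 K/W
Q = ΔT/R_total = 38/0.1416

Q ≈ 268 W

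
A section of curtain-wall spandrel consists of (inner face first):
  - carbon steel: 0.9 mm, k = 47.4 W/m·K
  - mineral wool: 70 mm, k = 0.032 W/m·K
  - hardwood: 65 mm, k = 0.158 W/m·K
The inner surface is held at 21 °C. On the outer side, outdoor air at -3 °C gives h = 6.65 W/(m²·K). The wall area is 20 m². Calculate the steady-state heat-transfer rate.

Series thermal resistances:
R_carbon steel = L/(kA) = 0.0009/(47.4×20) = 9.494×10^-7 K/W
R_mineral wool = L/(kA) = 0.07/(0.032×20) = 0.1094 K/W
R_hardwood = L/(kA) = 0.065/(0.158×20) = 0.02057 K/W
R_outer film = 1/(h_o·A) = 1/(6.65×20) = 0.007519 K/W
R_total = 0.1375 K/W
Q = ΔT / R_total = 24 / 0.1375

Q ≈ 175 W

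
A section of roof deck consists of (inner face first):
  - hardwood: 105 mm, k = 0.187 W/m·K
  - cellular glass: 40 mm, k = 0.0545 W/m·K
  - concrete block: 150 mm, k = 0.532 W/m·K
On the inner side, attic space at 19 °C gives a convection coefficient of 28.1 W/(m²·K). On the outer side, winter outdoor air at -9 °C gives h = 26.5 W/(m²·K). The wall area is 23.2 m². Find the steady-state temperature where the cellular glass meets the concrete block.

Series thermal resistances:
R_inner film = 1/(h_i·A) = 1/(28.1×23.2) = 0.001534 K/W
R_hardwood = L/(kA) = 0.105/(0.187×23.2) = 0.0242 K/W
R_cellular glass = L/(kA) = 0.04/(0.0545×23.2) = 0.03164 K/W
R_concrete block = L/(kA) = 0.15/(0.532×23.2) = 0.01215 K/W
R_outer film = 1/(h_o·A) = 1/(26.5×23.2) = 0.001627 K/W
R_total = 0.07115 K/W;  Q = ΔT/R_total = 28/0.07115 = 393.5 W
T_interface = T_inner − Q·ΣR(inner→interface) = 19 − 394×0.05737

T ≈ -3.58 °C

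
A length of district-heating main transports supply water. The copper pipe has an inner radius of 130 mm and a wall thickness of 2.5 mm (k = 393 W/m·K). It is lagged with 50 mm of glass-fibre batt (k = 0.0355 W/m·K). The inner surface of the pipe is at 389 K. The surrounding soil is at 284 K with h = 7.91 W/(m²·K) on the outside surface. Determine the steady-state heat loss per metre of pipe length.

q′ ≈ 67.9 W/m

Per-layer cylindrical resistances, series-summed:
R_copper pipe wall = ln(132.5/130)/(2π×393×1) = 7.714×10^-6 K/W
R_glass-fibre batt = ln(182.5/132.5)/(2π×0.0355×1) = 1.435 K/W
R_outer film = 1/(h_o·2πr_oL) = 1/(7.91×2π×0.1825×1) = 0.1103 K/W
R_total = 1.546 K/W
Q = ΔT/R_total = 105/1.546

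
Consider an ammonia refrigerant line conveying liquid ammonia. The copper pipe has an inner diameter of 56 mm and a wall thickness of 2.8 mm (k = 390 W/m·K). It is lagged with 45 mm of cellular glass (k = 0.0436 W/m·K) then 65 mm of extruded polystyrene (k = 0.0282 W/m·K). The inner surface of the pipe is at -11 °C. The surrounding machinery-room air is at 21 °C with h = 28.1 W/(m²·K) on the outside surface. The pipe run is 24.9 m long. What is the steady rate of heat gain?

Treating each annulus and film as a series resistance:
R_copper pipe wall = ln(30.8/28)/(2π×390×24.9) = 1.562×10^-6 K/W
R_cellular glass = ln(75.8/30.8)/(2π×0.0436×24.9) = 0.132 K/W
R_extruded polystyrene = ln(140.8/75.8)/(2π×0.0282×24.9) = 0.1404 K/W
R_outer film = 1/(h_o·2πr_oL) = 1/(28.1×2π×0.1408×24.9) = 0.001616 K/W
R_total = 0.274 K/W
Q = ΔT/R_total = 32/0.274

Q ≈ 117 W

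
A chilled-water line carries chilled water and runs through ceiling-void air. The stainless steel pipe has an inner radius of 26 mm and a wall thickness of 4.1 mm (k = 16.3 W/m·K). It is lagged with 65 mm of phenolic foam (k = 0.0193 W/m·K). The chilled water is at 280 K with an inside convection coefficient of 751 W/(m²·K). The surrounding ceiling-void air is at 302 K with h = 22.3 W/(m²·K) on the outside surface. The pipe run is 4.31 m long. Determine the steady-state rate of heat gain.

Q ≈ 9.91 W

Per-layer cylindrical resistances, series-summed:
R_inner film = 1/(h_i·2πr₁L) = 1/(751×2π×0.026×4.31) = 0.001891 K/W
R_stainless steel pipe wall = ln(30.1/26)/(2π×16.3×4.31) = 3.317×10^-4 K/W
R_phenolic foam = ln(95.1/30.1)/(2π×0.0193×4.31) = 2.201 K/W
R_outer film = 1/(h_o·2πr_oL) = 1/(22.3×2π×0.0951×4.31) = 0.01741 K/W
R_total = 2.221 K/W
Q = ΔT/R_total = 22/2.221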